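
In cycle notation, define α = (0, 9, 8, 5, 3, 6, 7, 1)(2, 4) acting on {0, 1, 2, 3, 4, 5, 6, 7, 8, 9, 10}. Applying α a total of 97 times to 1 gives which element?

0

1 lies in the 8-cycle (0, 9, 8, 5, 3, 6, 7, 1).
Powers repeat with period 8 on this cycle, and 97 mod 8 = 1, so α^97(1) = α^1(1).
Advancing 1 step from 1: 1 → 0.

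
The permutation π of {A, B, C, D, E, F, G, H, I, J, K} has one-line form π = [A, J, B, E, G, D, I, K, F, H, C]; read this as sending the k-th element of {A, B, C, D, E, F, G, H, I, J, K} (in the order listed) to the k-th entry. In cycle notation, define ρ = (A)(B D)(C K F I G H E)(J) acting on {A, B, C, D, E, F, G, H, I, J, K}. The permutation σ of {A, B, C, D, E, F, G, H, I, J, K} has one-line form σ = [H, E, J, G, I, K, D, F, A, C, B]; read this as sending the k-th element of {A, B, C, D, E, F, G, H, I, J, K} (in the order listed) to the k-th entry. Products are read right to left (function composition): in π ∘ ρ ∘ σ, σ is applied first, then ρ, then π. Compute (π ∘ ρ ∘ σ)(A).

G

Chase A: σ(A) = H; ρ(H) = E; π(E) = G. Hence (π ∘ ρ ∘ σ)(A) = G.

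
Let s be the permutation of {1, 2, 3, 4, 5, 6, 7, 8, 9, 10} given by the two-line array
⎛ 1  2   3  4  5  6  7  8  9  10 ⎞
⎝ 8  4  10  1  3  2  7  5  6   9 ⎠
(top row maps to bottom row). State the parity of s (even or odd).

even

In disjoint-cycle form the cycle lengths are 9, 1.
A cycle of length ℓ contributes ℓ−1 transpositions, so s is a product of 8 transpositions — even.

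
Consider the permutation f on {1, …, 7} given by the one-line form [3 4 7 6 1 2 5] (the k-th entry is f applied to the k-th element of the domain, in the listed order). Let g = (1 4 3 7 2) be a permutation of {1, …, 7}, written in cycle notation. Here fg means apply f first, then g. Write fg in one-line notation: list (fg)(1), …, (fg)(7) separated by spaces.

(fg)(x) = g(f(x)). Computing each image: g(f(1)) = g(3) = 7, g(f(2)) = g(4) = 3, g(f(3)) = g(7) = 2, g(f(4)) = g(6) = 6, g(f(5)) = g(1) = 4, g(f(6)) = g(2) = 1, g(f(7)) = g(5) = 5.
Hence fg = [7 3 2 6 4 1 5].

7 3 2 6 4 1 5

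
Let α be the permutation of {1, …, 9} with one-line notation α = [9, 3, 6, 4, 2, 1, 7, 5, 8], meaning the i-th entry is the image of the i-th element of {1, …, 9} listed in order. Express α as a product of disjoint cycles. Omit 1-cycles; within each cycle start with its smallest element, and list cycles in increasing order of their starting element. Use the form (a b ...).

(1 9 8 5 2 3 6)

From 1: 1 → 9 → 8 → 5 → 2 → 3 → 6 → 1, closing the cycle (1 9 8 5 2 3 6).
Repeating from the next unused element and collecting all non-trivial cycles gives (1 9 8 5 2 3 6).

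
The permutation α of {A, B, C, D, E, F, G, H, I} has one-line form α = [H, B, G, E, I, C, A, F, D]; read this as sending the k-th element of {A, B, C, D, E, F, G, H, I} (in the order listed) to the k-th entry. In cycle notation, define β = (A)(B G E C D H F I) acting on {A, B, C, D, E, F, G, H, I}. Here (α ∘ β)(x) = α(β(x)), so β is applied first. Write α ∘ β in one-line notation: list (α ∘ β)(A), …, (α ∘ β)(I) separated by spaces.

H A E F G D I C B

For each element, apply β then α: A → A → H; B → G → A; C → D → E; D → H → F; E → C → G; F → I → D; G → E → I; H → F → C; I → B → B.
So α ∘ β in one-line form is H A E F G D I C B.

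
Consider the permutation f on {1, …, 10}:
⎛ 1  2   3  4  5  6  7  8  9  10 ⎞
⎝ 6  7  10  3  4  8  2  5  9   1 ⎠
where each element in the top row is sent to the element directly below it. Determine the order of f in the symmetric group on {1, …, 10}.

Writing f as disjoint cycles, the cycle lengths are 7, 2, 1.
The order of f is the least common multiple of its cycle lengths: lcm(7, 2) = 14.

14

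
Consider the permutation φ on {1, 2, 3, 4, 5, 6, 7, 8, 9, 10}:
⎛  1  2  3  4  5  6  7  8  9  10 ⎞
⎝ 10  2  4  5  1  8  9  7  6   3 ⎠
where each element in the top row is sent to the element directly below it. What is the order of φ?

The disjoint-cycle form of φ has cycle lengths 5, 4, 1.
Since disjoint cycles commute, ord(φ) = lcm(5, 4) = 20.

20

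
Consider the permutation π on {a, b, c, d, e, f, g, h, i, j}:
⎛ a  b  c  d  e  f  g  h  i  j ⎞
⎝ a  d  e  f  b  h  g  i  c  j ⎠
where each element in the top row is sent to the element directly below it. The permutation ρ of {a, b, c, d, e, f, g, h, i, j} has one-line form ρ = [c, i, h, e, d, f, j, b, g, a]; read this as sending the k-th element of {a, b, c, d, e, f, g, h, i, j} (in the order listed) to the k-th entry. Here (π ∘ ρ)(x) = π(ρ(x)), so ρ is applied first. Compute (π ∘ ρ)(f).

h

ρ(f) = f, then π(f) = h; composing gives (π ∘ ρ)(f) = h.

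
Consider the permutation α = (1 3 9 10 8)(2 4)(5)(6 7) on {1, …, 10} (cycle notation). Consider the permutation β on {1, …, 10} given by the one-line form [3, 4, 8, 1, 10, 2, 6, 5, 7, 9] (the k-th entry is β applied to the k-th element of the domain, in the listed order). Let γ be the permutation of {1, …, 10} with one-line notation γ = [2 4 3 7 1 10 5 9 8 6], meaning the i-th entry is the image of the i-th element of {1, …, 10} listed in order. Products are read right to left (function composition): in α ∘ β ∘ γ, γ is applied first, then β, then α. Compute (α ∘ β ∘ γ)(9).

(α ∘ β ∘ γ)(9) = α(β(γ(9))). γ(9) = 8, then β(8) = 5, then α(5) = 5, so the result is 5.

5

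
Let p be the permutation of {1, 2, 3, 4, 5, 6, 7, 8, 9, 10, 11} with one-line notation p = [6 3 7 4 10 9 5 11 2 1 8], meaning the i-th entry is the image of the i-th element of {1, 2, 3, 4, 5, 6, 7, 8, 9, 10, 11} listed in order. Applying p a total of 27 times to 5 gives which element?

Tracing 5 → 10 → … returns to 5 after 8 steps, so 5 lies in an 8-cycle (1 6 9 2 3 7 5 10).
Powers repeat with period 8 on this cycle, and 27 mod 8 = 3, so p^27(5) = p^3(5).
Advancing 3 steps from 5: 5 → 10 → 1 → 6.

6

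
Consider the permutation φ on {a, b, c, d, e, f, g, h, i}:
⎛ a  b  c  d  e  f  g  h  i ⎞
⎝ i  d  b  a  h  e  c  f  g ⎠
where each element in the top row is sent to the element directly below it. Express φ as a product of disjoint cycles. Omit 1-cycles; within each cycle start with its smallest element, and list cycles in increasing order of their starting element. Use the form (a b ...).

(a i g c b d)(e h f)

From a: a → i → g → c → b → d → a, closing the cycle (a i g c b d).
Continuing from each remaining unvisited element yields (a i g c b d)(e h f).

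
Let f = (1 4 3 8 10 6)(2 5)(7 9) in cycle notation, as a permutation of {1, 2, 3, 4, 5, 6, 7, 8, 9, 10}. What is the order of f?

6

The cycle type of f is (6, 2, 2).
The order of f is the least common multiple of its cycle lengths: lcm(6, 2, 2) = 6.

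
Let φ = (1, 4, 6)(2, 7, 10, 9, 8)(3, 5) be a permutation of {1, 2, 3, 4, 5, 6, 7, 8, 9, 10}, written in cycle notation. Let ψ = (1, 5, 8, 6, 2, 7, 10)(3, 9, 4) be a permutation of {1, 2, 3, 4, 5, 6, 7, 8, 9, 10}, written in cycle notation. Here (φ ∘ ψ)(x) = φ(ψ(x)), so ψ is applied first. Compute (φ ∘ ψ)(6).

First apply ψ: ψ(6) = 2, then φ(2) = 7. Thus (φ ∘ ψ)(6) = 7.

7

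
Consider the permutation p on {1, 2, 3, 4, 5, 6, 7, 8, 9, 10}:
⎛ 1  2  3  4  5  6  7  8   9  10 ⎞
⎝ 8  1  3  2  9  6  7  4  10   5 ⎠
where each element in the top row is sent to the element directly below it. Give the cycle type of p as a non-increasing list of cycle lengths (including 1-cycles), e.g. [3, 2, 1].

The disjoint cycles are (1 8 4 2)(3)(5 9 10)(6)(7), with lengths 4, 3, 1, 1, 1 in non-increasing order.

[4, 3, 1, 1, 1]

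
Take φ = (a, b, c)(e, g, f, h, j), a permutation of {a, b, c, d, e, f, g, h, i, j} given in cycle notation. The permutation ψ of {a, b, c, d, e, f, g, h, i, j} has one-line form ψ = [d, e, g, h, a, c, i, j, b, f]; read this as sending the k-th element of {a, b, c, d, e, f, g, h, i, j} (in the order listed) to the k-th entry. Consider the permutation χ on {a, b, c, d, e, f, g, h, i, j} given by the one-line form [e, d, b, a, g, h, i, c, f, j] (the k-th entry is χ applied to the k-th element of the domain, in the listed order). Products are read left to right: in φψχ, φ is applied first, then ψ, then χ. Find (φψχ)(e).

f

Apply the permutations in order: φ(e) = g, then ψ(g) = i, then χ(i) = f. So (φψχ)(e) = f.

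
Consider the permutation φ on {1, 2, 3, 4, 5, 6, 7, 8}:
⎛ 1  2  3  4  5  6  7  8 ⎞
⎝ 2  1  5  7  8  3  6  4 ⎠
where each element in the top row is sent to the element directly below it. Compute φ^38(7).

Tracing 7 → 6 → … returns to 7 after 6 steps, so 7 lies in a 6-cycle (3, 5, 8, 4, 7, 6).
Since the cycle has length 6, φ^38 acts on it the same as φ^2 (38 mod 6 = 2).
Advancing 2 steps from 7: 7 → 6 → 3.

3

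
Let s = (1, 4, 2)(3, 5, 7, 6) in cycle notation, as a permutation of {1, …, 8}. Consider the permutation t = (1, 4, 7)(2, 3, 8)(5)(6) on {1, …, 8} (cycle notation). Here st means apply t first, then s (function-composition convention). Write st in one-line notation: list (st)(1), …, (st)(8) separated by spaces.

2 5 8 6 7 3 4 1

(st)(x) = s(t(x)). Computing each image: s(t(1)) = s(4) = 2, s(t(2)) = s(3) = 5, s(t(3)) = s(8) = 8, s(t(4)) = s(7) = 6, s(t(5)) = s(5) = 7, s(t(6)) = s(6) = 3, s(t(7)) = s(1) = 4, s(t(8)) = s(2) = 1.
Hence st = [2 5 8 6 7 3 4 1].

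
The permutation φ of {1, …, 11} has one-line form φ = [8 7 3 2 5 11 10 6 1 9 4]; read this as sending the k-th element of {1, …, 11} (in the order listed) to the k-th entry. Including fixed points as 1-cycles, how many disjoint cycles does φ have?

3

The cycle decomposition is (1, 8, 6, 11, 4, 2, 7, 10, 9)(3)(5), which has 3 cycles (counting 1-cycles).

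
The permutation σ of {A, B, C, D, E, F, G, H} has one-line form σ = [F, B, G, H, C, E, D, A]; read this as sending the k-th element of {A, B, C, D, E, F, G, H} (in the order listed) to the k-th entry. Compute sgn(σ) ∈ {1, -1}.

In disjoint-cycle form the cycle lengths are 7, 1.
A cycle is odd iff its length is even; σ has 0 even-length cycles, so sgn(σ) = (−1)^0 and σ is even.

1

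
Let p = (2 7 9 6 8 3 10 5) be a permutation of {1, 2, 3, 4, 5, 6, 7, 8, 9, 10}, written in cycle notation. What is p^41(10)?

5

10 lies in the 8-cycle (2 7 9 6 8 3 10 5).
Powers repeat with period 8 on this cycle, and 41 mod 8 = 1, so p^41(10) = p^1(10).
Advancing 1 step from 10: 10 → 5.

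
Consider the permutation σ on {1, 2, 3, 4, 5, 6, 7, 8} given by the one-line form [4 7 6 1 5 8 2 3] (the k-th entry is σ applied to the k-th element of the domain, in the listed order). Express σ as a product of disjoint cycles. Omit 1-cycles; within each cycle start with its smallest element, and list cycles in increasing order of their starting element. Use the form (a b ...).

From 1: 1 → 4 → 1, closing the cycle (1 4).
Continuing from each remaining unvisited element yields (1 4)(2 7)(3 6 8).

(1 4)(2 7)(3 6 8)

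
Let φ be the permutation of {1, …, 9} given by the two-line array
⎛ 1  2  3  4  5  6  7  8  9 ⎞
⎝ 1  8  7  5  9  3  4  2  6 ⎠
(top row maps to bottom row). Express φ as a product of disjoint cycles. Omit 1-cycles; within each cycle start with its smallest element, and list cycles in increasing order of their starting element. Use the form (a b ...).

From 2: 2 → 8 → 2, closing the cycle (2 8).
Continuing from each remaining unvisited element yields (2 8)(3 7 4 5 9 6).

(2 8)(3 7 4 5 9 6)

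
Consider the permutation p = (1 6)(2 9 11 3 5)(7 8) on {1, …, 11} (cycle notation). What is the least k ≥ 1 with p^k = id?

The disjoint cycles have lengths 5, 2, 2, 1, 1.
The order of p is the least common multiple of its cycle lengths: lcm(5, 2, 2) = 10.

10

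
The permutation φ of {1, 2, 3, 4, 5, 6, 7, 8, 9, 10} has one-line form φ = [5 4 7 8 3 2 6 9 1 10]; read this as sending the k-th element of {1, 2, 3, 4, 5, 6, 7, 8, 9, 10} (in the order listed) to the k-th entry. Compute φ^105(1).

Tracing 1 → 5 → … returns to 1 after 9 steps, so 1 lies in a 9-cycle (1 5 3 7 6 2 4 8 9).
Powers repeat with period 9 on this cycle, and 105 mod 9 = 6, so φ^105(1) = φ^6(1).
Advancing 6 steps from 1: 1 → 5 → 3 → 7 → 6 → 2 → 4.

4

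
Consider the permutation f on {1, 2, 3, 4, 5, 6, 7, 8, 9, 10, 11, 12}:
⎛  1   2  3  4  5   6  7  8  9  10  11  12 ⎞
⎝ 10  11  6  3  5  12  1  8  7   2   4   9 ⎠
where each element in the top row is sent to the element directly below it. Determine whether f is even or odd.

odd

In disjoint-cycle form the cycle lengths are 10, 1, 1.
A cycle of length ℓ contributes ℓ−1 transpositions, so f is a product of 9 transpositions — odd.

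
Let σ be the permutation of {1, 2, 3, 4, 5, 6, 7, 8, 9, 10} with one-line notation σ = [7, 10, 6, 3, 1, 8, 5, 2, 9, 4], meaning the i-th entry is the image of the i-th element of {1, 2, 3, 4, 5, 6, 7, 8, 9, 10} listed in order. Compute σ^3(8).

Tracing 8 → 2 → … returns to 8 after 6 steps, so 8 lies in a 6-cycle (2 10 4 3 6 8).
Advancing 3 steps from 8: 8 → 2 → 10 → 4.

4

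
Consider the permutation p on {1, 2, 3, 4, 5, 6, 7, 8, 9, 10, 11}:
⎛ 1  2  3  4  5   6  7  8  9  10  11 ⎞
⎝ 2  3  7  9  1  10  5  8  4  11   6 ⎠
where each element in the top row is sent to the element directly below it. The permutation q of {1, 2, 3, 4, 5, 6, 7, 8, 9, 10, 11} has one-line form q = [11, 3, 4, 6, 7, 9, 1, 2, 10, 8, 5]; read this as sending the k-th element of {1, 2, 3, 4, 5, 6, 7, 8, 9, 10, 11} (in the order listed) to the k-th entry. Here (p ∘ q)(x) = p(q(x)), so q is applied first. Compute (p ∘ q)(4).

First apply q: q(4) = 6, then p(6) = 10. Thus (p ∘ q)(4) = 10.

10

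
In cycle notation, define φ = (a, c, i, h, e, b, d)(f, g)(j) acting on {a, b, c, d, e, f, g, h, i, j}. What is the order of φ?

14

The cycle type of φ is (7, 2, 1).
The order is lcm(7, 2) = 14.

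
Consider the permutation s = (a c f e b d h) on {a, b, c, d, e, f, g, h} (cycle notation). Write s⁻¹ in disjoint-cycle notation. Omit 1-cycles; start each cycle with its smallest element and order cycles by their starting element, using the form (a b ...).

Inverting a permutation written in cycle notation just reverses the order within every cycle.
Reversing each cycle of s and rotating so the smallest element leads gives (a h d b e f c).

(a h d b e f c)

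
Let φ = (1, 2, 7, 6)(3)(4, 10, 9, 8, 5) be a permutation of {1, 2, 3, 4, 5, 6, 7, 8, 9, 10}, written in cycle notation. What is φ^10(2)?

2 lies in the 4-cycle (1, 2, 7, 6).
On a 4-cycle, φ^4 is the identity, so φ^10 = φ^2 there (10 ≡ 2 mod 4).
Advancing 2 steps from 2: 2 → 7 → 6.

6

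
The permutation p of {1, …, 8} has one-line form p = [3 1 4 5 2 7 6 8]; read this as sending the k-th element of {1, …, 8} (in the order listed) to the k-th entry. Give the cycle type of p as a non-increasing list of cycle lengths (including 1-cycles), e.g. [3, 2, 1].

The disjoint cycles are (1, 3, 4, 5, 2)(6, 7)(8), with lengths 5, 2, 1 in non-increasing order.

[5, 2, 1]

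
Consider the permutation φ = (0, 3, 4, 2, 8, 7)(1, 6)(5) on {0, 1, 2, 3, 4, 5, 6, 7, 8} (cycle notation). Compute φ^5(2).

4

2 lies in the 6-cycle (0, 3, 4, 2, 8, 7).
Advancing 5 steps from 2: 2 → 8 → 7 → 0 → 3 → 4.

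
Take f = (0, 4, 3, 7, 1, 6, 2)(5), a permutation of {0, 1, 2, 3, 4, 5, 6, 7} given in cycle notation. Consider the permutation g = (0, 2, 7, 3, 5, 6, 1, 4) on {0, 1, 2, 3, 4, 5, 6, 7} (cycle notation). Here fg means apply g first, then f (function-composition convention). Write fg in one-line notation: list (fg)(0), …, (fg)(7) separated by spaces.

0 3 1 5 4 2 6 7

For each element, apply g then f: 0 → 2 → 0; 1 → 4 → 3; 2 → 7 → 1; 3 → 5 → 5; 4 → 0 → 4; 5 → 6 → 2; 6 → 1 → 6; 7 → 3 → 7.
So fg in one-line form is 0 3 1 5 4 2 6 7.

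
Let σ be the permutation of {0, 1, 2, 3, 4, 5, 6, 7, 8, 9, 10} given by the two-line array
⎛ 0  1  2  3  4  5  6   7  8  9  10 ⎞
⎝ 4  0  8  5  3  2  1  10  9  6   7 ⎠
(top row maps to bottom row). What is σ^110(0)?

Tracing 0 → 4 → … returns to 0 after 9 steps, so 0 lies in a 9-cycle (0 4 3 5 2 8 9 6 1).
On a 9-cycle, σ^9 is the identity, so σ^110 = σ^2 there (110 ≡ 2 mod 9).
Advancing 2 steps from 0: 0 → 4 → 3.

3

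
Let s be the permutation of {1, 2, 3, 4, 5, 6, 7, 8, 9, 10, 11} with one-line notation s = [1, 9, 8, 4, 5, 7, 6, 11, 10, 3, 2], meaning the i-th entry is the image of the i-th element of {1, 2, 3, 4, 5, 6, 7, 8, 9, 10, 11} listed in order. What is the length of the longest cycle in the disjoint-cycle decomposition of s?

6

Decomposing into disjoint cycles gives (2, 9, 10, 3, 8, 11)(6, 7); the longest has length 6.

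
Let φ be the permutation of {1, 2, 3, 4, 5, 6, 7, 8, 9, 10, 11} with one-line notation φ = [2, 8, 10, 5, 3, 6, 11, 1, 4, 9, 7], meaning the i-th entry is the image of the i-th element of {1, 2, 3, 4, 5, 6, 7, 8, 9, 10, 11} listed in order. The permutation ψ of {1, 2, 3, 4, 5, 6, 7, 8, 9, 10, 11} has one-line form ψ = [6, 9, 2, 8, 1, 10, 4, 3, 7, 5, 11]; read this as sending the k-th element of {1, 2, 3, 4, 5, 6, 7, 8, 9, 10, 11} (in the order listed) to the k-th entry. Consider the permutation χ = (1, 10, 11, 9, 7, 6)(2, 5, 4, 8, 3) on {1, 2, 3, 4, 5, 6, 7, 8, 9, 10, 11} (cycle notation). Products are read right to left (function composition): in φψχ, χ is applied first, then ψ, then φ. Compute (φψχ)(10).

(φψχ)(10) = φ(ψ(χ(10))). χ(10) = 11, then ψ(11) = 11, then φ(11) = 7, so the result is 7.

7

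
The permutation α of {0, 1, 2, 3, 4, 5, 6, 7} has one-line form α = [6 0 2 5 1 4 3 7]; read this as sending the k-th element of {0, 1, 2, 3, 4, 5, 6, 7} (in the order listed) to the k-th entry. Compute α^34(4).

3

Tracing 4 → 1 → … returns to 4 after 6 steps, so 4 lies in a 6-cycle (0 6 3 5 4 1).
Since the cycle has length 6, α^34 acts on it the same as α^4 (34 mod 6 = 4).
Advancing 4 steps from 4: 4 → 1 → 0 → 6 → 3.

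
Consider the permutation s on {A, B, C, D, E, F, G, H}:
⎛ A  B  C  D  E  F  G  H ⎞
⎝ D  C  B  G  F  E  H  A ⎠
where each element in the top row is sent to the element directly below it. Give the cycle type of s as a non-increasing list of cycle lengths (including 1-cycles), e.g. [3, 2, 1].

The disjoint cycles are (A, D, G, H)(B, C)(E, F), with lengths 4, 2, 2 in non-increasing order.

[4, 2, 2]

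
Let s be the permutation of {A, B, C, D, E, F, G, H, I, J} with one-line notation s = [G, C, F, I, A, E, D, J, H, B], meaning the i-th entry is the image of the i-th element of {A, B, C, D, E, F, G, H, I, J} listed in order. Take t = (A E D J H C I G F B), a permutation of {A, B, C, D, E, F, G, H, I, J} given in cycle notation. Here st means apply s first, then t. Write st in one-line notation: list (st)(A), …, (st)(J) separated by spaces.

(st)(x) = t(s(x)). Computing each image: t(s(A)) = t(G) = F, t(s(B)) = t(C) = I, t(s(C)) = t(F) = B, t(s(D)) = t(I) = G, t(s(E)) = t(A) = E, t(s(F)) = t(E) = D, t(s(G)) = t(D) = J, t(s(H)) = t(J) = H, t(s(I)) = t(H) = C, t(s(J)) = t(B) = A.
Hence st = [F I B G E D J H C A].

F I B G E D J H C A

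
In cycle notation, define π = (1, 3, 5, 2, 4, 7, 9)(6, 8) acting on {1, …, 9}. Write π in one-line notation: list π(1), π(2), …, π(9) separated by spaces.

3 4 5 7 2 8 9 6 1

Image by image: 1→3, 2→4, 3→5, 4→7, 5→2, 6→8, 7→9, 8→6, 9→1.
Listing these in domain order gives 3 4 5 7 2 8 9 6 1.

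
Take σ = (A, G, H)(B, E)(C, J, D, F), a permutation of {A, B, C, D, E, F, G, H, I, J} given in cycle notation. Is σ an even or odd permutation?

The cycle lengths are 4, 3, 2, 1.
A cycle is odd iff its length is even; σ has 2 even-length cycles, so sgn(σ) = (−1)^2 and σ is even.

even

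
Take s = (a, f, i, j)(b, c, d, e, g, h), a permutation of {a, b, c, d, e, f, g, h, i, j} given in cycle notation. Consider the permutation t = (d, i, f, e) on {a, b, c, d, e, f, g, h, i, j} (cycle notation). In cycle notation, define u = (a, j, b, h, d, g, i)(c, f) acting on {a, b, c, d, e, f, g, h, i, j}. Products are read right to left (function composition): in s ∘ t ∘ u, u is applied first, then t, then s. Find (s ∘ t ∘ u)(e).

Chase e: u(e) = e; t(e) = d; s(d) = e. Hence (s ∘ t ∘ u)(e) = e.

e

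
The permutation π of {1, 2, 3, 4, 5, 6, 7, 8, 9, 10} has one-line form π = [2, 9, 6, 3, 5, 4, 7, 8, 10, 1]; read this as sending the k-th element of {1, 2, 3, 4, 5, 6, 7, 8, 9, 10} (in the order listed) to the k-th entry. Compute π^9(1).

2

Tracing 1 → 2 → … returns to 1 after 4 steps, so 1 lies in a 4-cycle (1 2 9 10).
On a 4-cycle, π^4 is the identity, so π^9 = π^1 there (9 ≡ 1 mod 4).
Stepping 1 place around the cycle: 1 → 2.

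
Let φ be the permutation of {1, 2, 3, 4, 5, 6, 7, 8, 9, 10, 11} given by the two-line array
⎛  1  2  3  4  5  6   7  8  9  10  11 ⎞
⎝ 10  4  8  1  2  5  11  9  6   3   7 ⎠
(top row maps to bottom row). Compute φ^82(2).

Tracing 2 → 4 → … returns to 2 after 9 steps, so 2 lies in a 9-cycle (1, 10, 3, 8, 9, 6, 5, 2, 4).
On a 9-cycle, φ^9 is the identity, so φ^82 = φ^1 there (82 ≡ 1 mod 9).
Advancing 1 step from 2: 2 → 4.

4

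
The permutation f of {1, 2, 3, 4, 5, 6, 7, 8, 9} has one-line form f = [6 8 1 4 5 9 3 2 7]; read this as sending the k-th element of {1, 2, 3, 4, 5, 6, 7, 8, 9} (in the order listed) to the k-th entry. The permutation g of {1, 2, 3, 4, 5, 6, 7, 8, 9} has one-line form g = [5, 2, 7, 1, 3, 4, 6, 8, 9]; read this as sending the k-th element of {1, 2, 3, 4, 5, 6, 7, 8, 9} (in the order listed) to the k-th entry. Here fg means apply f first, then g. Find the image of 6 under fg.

First apply f: f(6) = 9, then g(9) = 9. Thus (fg)(6) = 9.

9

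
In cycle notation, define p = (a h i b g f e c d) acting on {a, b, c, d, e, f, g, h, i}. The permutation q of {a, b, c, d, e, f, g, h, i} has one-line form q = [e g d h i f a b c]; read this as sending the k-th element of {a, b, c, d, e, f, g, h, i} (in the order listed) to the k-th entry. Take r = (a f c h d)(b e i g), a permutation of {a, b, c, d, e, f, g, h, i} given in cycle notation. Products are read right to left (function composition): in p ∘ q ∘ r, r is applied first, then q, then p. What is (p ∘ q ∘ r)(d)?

(p ∘ q ∘ r)(d) = p(q(r(d))). r(d) = a, then q(a) = e, then p(e) = c, so the result is c.

c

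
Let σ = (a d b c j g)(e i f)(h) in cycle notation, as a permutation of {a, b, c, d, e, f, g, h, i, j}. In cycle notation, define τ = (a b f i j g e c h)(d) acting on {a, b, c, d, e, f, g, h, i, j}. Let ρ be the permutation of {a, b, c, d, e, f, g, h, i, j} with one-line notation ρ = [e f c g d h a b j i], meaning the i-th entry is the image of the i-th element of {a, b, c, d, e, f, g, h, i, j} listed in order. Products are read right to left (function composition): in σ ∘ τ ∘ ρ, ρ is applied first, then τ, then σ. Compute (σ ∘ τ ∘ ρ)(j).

(σ ∘ τ ∘ ρ)(j) = σ(τ(ρ(j))). ρ(j) = i, then τ(i) = j, then σ(j) = g, so the result is g.

g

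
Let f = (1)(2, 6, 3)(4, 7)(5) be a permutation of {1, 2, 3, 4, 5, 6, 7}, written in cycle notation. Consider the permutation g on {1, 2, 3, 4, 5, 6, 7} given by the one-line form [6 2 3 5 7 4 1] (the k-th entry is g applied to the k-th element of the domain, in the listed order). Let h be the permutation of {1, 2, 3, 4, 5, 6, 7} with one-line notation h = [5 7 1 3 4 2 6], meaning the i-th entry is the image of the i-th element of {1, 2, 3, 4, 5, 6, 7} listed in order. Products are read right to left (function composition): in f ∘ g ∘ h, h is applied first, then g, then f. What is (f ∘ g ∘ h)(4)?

2

Chase 4: h(4) = 3; g(3) = 3; f(3) = 2. Hence (f ∘ g ∘ h)(4) = 2.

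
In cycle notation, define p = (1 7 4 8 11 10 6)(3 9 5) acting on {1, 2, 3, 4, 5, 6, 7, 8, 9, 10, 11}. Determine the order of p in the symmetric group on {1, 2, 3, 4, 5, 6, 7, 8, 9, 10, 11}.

21

The disjoint cycles have lengths 7, 3, 1.
Since disjoint cycles commute, ord(p) = lcm(7, 3) = 21.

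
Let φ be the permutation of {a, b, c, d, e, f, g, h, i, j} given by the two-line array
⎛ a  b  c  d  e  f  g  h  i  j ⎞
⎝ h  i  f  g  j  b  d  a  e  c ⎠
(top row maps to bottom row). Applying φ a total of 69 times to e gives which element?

Tracing e → j → … returns to e after 6 steps, so e lies in a 6-cycle (b i e j c f).
On a 6-cycle, φ^6 is the identity, so φ^69 = φ^3 there (69 ≡ 3 mod 6).
Advancing 3 steps from e: e → j → c → f.

f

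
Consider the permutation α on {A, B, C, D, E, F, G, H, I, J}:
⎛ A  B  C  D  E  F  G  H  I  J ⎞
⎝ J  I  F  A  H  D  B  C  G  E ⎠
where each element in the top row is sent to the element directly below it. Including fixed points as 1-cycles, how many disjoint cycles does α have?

The cycle decomposition is (A, J, E, H, C, F, D)(B, I, G), which has 2 cycles (counting 1-cycles).

2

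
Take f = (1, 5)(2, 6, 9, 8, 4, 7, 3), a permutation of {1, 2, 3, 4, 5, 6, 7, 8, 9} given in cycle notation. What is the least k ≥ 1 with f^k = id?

The disjoint cycles have lengths 7, 2.
The order of f is the least common multiple of its cycle lengths: lcm(7, 2) = 14.

14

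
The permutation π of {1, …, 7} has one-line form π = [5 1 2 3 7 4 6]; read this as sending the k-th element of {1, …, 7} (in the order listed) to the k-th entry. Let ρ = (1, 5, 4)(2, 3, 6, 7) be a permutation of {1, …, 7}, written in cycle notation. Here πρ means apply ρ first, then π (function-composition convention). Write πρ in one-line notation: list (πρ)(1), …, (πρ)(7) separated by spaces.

7 2 4 5 3 6 1

Chase each element through ρ then π: 1 → 5 → 7; 2 → 3 → 2; 3 → 6 → 4; 4 → 1 → 5; 5 → 4 → 3; 6 → 7 → 6; 7 → 2 → 1.
So πρ in one-line form is 7 2 4 5 3 6 1.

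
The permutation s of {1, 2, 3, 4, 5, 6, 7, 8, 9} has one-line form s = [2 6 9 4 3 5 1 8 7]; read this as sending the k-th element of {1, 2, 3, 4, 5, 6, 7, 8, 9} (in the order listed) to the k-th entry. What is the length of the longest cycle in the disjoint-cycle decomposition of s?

Decomposing into disjoint cycles gives (1 2 6 5 3 9 7); the longest has length 7.

7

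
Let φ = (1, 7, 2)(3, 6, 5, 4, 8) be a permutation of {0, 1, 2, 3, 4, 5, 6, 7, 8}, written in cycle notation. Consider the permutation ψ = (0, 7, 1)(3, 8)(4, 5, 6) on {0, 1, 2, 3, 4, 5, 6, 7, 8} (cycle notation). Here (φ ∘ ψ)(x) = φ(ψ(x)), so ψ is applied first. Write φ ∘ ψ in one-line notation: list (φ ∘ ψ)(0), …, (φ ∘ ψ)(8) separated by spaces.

For each element, apply ψ then φ: 0 → 7 → 2; 1 → 0 → 0; 2 → 2 → 1; 3 → 8 → 3; 4 → 5 → 4; 5 → 6 → 5; 6 → 4 → 8; 7 → 1 → 7; 8 → 3 → 6.
Collecting the images, φ ∘ ψ = [2 0 1 3 4 5 8 7 6].

2 0 1 3 4 5 8 7 6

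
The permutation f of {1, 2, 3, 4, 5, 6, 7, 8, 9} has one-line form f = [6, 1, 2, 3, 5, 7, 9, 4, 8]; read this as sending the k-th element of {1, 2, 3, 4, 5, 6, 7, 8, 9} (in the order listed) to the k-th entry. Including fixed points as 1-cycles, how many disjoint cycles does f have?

2

The cycle decomposition is (1, 6, 7, 9, 8, 4, 3, 2)(5), which has 2 cycles (counting 1-cycles).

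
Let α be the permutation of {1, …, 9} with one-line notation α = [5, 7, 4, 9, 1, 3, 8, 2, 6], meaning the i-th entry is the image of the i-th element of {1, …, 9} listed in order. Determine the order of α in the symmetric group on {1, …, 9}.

The disjoint-cycle form of α has cycle lengths 4, 3, 2.
The order is lcm(4, 3, 2) = 12.

12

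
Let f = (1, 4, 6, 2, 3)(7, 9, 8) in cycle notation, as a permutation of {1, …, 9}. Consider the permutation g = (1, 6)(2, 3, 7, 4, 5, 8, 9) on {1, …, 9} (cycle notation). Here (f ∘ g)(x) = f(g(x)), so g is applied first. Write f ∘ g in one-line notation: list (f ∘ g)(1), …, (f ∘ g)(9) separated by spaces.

2 1 9 5 7 4 6 8 3

Chase each element through g then f: 1 → 6 → 2; 2 → 3 → 1; 3 → 7 → 9; 4 → 5 → 5; 5 → 8 → 7; 6 → 1 → 4; 7 → 4 → 6; 8 → 9 → 8; 9 → 2 → 3.
So f ∘ g in one-line form is 2 1 9 5 7 4 6 8 3.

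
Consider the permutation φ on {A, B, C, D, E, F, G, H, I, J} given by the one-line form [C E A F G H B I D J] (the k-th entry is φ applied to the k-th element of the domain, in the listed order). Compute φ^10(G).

B

Tracing G → B → … returns to G after 3 steps, so G lies in a 3-cycle (B, E, G).
On a 3-cycle, φ^3 is the identity, so φ^10 = φ^1 there (10 ≡ 1 mod 3).
Advancing 1 step from G: G → B.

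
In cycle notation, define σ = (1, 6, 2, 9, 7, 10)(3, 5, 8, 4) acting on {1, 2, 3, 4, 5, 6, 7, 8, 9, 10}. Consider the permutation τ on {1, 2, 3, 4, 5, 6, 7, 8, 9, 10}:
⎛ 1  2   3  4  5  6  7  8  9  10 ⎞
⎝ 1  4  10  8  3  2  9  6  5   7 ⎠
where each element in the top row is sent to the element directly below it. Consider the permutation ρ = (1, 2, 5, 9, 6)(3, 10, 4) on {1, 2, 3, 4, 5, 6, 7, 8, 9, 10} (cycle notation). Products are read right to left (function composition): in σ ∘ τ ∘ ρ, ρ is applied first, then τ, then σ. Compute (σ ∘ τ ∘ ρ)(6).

6

(σ ∘ τ ∘ ρ)(6) = σ(τ(ρ(6))). ρ(6) = 1, then τ(1) = 1, then σ(1) = 6, so the result is 6.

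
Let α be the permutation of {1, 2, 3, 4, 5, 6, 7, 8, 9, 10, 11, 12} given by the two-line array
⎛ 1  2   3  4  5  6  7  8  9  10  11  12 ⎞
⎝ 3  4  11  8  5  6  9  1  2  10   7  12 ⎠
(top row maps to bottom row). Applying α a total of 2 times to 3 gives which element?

7

Tracing 3 → 11 → … returns to 3 after 8 steps, so 3 lies in an 8-cycle (1 3 11 7 9 2 4 8).
Advancing 2 steps from 3: 3 → 11 → 7.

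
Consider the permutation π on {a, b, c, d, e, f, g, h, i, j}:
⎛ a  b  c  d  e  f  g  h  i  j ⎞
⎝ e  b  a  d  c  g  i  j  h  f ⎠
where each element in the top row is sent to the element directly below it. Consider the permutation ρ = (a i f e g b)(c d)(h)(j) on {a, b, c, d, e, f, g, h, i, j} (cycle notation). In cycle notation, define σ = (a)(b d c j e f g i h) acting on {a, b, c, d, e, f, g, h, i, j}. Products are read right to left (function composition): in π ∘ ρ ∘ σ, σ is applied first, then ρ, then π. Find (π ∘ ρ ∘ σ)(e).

Apply the permutations in order: σ(e) = f, then ρ(f) = e, then π(e) = c. So (π ∘ ρ ∘ σ)(e) = c.

c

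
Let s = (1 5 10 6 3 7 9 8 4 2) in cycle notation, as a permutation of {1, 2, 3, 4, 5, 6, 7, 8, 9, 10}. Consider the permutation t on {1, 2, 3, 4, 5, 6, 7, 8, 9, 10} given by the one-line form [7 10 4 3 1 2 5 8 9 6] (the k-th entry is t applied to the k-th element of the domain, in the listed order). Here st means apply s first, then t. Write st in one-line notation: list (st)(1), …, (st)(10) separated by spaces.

1 7 5 10 6 4 9 3 8 2

(st)(x) = t(s(x)). Computing each image: t(s(1)) = t(5) = 1, t(s(2)) = t(1) = 7, t(s(3)) = t(7) = 5, t(s(4)) = t(2) = 10, t(s(5)) = t(10) = 6, t(s(6)) = t(3) = 4, t(s(7)) = t(9) = 9, t(s(8)) = t(4) = 3, t(s(9)) = t(8) = 8, t(s(10)) = t(6) = 2.
Hence st = [1 7 5 10 6 4 9 3 8 2].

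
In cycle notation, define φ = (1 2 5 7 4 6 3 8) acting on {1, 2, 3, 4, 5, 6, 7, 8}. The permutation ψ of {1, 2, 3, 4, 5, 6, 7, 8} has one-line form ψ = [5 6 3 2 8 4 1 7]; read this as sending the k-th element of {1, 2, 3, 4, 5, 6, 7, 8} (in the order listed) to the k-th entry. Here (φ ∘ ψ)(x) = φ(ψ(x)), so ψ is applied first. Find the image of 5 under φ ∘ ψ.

1

(φ ∘ ψ)(5) = φ(ψ(5)). ψ(5) = 8, then φ(8) = 1. So (φ ∘ ψ)(5) = 1.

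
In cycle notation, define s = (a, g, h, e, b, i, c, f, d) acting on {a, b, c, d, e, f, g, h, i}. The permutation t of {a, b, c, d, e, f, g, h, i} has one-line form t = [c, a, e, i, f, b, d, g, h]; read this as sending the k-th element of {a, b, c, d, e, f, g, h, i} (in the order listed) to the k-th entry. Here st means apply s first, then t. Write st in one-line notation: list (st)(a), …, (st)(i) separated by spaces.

Chase each element through s then t: a → g → d; b → i → h; c → f → b; d → a → c; e → b → a; f → d → i; g → h → g; h → e → f; i → c → e.
Collecting the images, st = [d h b c a i g f e].

d h b c a i g f e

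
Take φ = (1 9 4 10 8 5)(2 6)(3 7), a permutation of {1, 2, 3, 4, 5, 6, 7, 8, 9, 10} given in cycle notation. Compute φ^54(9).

9 lies in the 6-cycle (1 9 4 10 8 5).
On a 6-cycle, φ^6 is the identity, so φ^54 = φ^0 there (54 ≡ 0 mod 6).
So φ^54(9) = 9.

9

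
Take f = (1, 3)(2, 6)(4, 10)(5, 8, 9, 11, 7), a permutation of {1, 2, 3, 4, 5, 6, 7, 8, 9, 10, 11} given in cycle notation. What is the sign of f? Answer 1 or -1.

-1

The cycle lengths are 5, 2, 2, 2.
A cycle is odd iff its length is even; f has 3 even-length cycles, so sgn(f) = (−1)^3 and f is odd.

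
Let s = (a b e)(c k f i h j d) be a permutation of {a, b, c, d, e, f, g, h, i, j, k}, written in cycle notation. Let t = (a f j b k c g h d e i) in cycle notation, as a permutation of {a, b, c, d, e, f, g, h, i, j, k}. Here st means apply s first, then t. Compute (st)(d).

(st)(d) = t(s(d)). s(d) = c, then t(c) = g. So (st)(d) = g.

g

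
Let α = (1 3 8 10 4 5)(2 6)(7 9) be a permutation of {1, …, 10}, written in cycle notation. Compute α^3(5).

8

5 lies in the 6-cycle (1 3 8 10 4 5).
Stepping 3 places around the cycle: 5 → 1 → 3 → 8.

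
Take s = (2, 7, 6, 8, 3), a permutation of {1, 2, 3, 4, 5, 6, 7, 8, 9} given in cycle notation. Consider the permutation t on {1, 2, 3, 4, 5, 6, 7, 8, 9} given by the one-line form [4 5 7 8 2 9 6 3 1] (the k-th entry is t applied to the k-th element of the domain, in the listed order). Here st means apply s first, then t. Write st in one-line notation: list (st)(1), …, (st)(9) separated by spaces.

(st)(x) = t(s(x)). Computing each image: t(s(1)) = t(1) = 4, t(s(2)) = t(7) = 6, t(s(3)) = t(2) = 5, t(s(4)) = t(4) = 8, t(s(5)) = t(5) = 2, t(s(6)) = t(8) = 3, t(s(7)) = t(6) = 9, t(s(8)) = t(3) = 7, t(s(9)) = t(9) = 1.
Hence st = [4 6 5 8 2 3 9 7 1].

4 6 5 8 2 3 9 7 1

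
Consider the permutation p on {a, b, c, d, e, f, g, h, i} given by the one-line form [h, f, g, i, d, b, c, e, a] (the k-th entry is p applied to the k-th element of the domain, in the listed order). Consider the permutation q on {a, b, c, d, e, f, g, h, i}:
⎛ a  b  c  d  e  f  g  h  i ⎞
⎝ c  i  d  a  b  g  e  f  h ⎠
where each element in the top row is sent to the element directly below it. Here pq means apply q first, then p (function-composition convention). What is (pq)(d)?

First apply q: q(d) = a, then p(a) = h. Thus (pq)(d) = h.

h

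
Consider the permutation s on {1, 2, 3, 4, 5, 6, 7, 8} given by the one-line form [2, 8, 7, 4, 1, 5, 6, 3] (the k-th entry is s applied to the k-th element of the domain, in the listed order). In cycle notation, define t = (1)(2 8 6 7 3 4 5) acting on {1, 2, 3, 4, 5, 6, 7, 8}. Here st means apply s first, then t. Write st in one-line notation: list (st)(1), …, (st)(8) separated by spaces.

(st)(x) = t(s(x)). Computing each image: t(s(1)) = t(2) = 8, t(s(2)) = t(8) = 6, t(s(3)) = t(7) = 3, t(s(4)) = t(4) = 5, t(s(5)) = t(1) = 1, t(s(6)) = t(5) = 2, t(s(7)) = t(6) = 7, t(s(8)) = t(3) = 4.
Hence st = [8 6 3 5 1 2 7 4].

8 6 3 5 1 2 7 4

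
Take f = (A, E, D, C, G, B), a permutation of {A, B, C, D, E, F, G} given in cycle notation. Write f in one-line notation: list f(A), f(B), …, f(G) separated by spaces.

Reading each image from the cycles: A↦E, B↦A, C↦G, D↦C, E↦D, F↦F, G↦B.
Listing these in domain order gives E A G C D F B.

E A G C D F B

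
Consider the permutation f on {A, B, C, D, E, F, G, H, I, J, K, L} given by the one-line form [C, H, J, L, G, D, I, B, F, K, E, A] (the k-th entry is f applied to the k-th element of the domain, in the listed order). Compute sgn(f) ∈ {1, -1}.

1

In disjoint-cycle form the cycle lengths are 10, 2.
A cycle is odd iff its length is even; f has 2 even-length cycles, so sgn(f) = (−1)^2 and f is even.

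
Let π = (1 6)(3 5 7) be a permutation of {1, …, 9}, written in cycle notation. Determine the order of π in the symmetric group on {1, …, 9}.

The disjoint cycles have lengths 3, 2, 1, 1, 1, 1.
Since disjoint cycles commute, ord(π) = lcm(3, 2) = 6.

6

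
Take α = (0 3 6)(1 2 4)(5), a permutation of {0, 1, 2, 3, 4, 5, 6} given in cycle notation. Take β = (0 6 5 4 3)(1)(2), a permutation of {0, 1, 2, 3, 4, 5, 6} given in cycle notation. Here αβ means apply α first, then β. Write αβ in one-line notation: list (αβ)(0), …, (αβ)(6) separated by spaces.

Chase each element through α then β: 0 → 3 → 0; 1 → 2 → 2; 2 → 4 → 3; 3 → 6 → 5; 4 → 1 → 1; 5 → 5 → 4; 6 → 0 → 6.
So αβ in one-line form is 0 2 3 5 1 4 6.

0 2 3 5 1 4 6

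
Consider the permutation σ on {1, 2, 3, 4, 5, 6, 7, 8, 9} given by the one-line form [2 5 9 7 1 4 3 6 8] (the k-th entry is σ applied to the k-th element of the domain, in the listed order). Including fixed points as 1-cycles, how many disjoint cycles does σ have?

2

The cycle decomposition is (1, 2, 5)(3, 9, 8, 6, 4, 7), which has 2 cycles (counting 1-cycles).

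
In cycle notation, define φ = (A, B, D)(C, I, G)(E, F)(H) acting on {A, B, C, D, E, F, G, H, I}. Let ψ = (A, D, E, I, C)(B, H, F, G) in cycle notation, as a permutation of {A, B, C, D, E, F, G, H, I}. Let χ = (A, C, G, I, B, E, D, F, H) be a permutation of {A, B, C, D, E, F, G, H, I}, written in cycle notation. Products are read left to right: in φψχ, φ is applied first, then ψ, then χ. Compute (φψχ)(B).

D

Apply the permutations in order: φ(B) = D, then ψ(D) = E, then χ(E) = D. So (φψχ)(B) = D.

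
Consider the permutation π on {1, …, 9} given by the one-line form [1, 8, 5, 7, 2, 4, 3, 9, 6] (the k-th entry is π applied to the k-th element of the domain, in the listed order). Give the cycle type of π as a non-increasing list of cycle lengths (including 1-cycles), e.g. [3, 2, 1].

The disjoint cycles are (1)(2, 8, 9, 6, 4, 7, 3, 5), with lengths 8, 1 in non-increasing order.

[8, 1]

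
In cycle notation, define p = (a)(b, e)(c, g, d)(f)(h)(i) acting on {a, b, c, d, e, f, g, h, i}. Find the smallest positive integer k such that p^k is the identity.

6

The cycle type of p is (3, 2, 1, 1, 1, 1).
Since disjoint cycles commute, ord(p) = lcm(3, 2) = 6.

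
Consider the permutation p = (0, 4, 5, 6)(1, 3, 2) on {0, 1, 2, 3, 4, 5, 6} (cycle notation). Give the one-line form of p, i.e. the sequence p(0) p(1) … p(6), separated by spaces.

Each element maps to the next entry in its cycle (wrapping to the front): 0↦4, 1↦3, 2↦1, 3↦2, 4↦5, 5↦6, 6↦0.
So the one-line form is 4 3 1 2 5 6 0.

4 3 1 2 5 6 0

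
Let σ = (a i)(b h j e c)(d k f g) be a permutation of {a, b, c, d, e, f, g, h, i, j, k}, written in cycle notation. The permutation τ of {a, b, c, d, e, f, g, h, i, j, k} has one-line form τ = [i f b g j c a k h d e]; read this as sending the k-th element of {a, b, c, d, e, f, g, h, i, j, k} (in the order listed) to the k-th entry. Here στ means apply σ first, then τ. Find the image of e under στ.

First apply σ: σ(e) = c, then τ(c) = b. Thus (στ)(e) = b.

b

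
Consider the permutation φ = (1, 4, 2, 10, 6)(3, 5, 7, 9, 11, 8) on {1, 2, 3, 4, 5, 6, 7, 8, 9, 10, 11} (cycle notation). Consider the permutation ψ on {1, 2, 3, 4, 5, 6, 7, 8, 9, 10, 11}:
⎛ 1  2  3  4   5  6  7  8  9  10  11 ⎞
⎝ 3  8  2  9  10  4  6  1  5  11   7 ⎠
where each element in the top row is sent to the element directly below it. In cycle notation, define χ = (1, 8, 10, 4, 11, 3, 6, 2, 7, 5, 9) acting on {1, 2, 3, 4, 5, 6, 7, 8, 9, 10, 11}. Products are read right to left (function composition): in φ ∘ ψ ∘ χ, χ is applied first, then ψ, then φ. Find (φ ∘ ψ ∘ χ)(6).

3

Chase 6: χ(6) = 2; ψ(2) = 8; φ(8) = 3. Hence (φ ∘ ψ ∘ χ)(6) = 3.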